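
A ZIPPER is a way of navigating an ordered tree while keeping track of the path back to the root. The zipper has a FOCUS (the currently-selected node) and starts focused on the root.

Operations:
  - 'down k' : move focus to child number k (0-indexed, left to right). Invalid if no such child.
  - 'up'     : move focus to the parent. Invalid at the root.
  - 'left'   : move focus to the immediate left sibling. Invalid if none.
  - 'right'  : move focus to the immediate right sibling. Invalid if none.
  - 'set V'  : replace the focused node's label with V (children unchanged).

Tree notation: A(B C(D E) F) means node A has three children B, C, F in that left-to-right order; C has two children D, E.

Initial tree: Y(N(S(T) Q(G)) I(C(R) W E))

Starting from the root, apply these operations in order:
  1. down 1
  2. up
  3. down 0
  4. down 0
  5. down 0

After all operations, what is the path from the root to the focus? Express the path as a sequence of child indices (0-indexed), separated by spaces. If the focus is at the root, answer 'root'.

Answer: 0 0 0

Derivation:
Step 1 (down 1): focus=I path=1 depth=1 children=['C', 'W', 'E'] left=['N'] right=[] parent=Y
Step 2 (up): focus=Y path=root depth=0 children=['N', 'I'] (at root)
Step 3 (down 0): focus=N path=0 depth=1 children=['S', 'Q'] left=[] right=['I'] parent=Y
Step 4 (down 0): focus=S path=0/0 depth=2 children=['T'] left=[] right=['Q'] parent=N
Step 5 (down 0): focus=T path=0/0/0 depth=3 children=[] left=[] right=[] parent=S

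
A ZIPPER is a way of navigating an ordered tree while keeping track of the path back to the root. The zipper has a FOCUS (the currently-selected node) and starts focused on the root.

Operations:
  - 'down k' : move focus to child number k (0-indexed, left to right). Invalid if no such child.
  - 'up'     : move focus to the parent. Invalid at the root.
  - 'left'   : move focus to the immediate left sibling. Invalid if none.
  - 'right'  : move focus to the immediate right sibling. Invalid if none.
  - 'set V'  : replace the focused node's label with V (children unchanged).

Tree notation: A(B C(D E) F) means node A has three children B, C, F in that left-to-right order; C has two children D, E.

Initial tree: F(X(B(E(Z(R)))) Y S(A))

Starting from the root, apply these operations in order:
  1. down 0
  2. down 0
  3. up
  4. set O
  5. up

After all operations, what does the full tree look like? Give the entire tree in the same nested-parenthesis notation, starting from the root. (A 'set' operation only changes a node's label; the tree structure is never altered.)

Answer: F(O(B(E(Z(R)))) Y S(A))

Derivation:
Step 1 (down 0): focus=X path=0 depth=1 children=['B'] left=[] right=['Y', 'S'] parent=F
Step 2 (down 0): focus=B path=0/0 depth=2 children=['E'] left=[] right=[] parent=X
Step 3 (up): focus=X path=0 depth=1 children=['B'] left=[] right=['Y', 'S'] parent=F
Step 4 (set O): focus=O path=0 depth=1 children=['B'] left=[] right=['Y', 'S'] parent=F
Step 5 (up): focus=F path=root depth=0 children=['O', 'Y', 'S'] (at root)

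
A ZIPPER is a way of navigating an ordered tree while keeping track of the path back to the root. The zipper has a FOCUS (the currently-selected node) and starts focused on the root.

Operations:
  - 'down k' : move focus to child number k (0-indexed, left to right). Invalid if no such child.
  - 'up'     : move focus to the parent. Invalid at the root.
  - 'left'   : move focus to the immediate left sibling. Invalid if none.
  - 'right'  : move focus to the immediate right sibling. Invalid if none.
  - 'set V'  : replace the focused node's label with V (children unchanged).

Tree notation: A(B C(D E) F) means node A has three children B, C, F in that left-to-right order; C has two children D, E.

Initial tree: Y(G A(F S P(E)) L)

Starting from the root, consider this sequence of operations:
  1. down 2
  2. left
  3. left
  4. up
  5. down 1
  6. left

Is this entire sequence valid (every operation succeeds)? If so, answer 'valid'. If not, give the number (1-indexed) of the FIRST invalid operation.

Answer: valid

Derivation:
Step 1 (down 2): focus=L path=2 depth=1 children=[] left=['G', 'A'] right=[] parent=Y
Step 2 (left): focus=A path=1 depth=1 children=['F', 'S', 'P'] left=['G'] right=['L'] parent=Y
Step 3 (left): focus=G path=0 depth=1 children=[] left=[] right=['A', 'L'] parent=Y
Step 4 (up): focus=Y path=root depth=0 children=['G', 'A', 'L'] (at root)
Step 5 (down 1): focus=A path=1 depth=1 children=['F', 'S', 'P'] left=['G'] right=['L'] parent=Y
Step 6 (left): focus=G path=0 depth=1 children=[] left=[] right=['A', 'L'] parent=Y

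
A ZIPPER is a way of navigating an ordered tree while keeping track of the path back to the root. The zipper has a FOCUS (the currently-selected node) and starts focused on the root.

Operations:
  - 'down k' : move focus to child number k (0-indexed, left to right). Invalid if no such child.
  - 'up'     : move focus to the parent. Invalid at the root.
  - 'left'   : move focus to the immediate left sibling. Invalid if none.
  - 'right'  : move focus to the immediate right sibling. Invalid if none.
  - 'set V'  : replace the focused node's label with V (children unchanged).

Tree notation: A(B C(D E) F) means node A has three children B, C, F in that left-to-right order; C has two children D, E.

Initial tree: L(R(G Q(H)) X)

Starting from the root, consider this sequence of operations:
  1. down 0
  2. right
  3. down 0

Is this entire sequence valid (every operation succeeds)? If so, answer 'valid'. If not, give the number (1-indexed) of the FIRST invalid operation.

Answer: 3

Derivation:
Step 1 (down 0): focus=R path=0 depth=1 children=['G', 'Q'] left=[] right=['X'] parent=L
Step 2 (right): focus=X path=1 depth=1 children=[] left=['R'] right=[] parent=L
Step 3 (down 0): INVALID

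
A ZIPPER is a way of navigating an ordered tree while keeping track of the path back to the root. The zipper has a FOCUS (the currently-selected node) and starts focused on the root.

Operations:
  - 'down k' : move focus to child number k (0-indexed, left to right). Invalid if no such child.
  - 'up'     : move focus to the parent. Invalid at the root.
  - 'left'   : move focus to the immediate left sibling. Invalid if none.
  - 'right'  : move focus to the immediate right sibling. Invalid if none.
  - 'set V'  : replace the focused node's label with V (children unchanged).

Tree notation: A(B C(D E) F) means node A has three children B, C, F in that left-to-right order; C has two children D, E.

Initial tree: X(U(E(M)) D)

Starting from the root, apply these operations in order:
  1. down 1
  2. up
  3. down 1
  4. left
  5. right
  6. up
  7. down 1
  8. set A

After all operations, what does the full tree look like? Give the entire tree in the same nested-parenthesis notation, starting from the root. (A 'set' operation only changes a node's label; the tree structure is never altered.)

Step 1 (down 1): focus=D path=1 depth=1 children=[] left=['U'] right=[] parent=X
Step 2 (up): focus=X path=root depth=0 children=['U', 'D'] (at root)
Step 3 (down 1): focus=D path=1 depth=1 children=[] left=['U'] right=[] parent=X
Step 4 (left): focus=U path=0 depth=1 children=['E'] left=[] right=['D'] parent=X
Step 5 (right): focus=D path=1 depth=1 children=[] left=['U'] right=[] parent=X
Step 6 (up): focus=X path=root depth=0 children=['U', 'D'] (at root)
Step 7 (down 1): focus=D path=1 depth=1 children=[] left=['U'] right=[] parent=X
Step 8 (set A): focus=A path=1 depth=1 children=[] left=['U'] right=[] parent=X

Answer: X(U(E(M)) A)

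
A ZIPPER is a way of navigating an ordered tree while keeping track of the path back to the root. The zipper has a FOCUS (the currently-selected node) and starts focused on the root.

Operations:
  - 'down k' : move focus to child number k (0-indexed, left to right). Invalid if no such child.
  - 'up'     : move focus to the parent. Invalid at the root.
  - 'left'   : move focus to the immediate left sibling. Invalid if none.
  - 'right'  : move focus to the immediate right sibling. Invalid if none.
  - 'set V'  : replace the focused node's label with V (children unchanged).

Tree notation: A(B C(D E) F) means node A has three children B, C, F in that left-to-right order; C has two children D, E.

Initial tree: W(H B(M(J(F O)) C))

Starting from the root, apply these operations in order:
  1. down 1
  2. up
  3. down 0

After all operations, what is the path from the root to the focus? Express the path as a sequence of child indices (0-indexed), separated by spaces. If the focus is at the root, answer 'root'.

Step 1 (down 1): focus=B path=1 depth=1 children=['M', 'C'] left=['H'] right=[] parent=W
Step 2 (up): focus=W path=root depth=0 children=['H', 'B'] (at root)
Step 3 (down 0): focus=H path=0 depth=1 children=[] left=[] right=['B'] parent=W

Answer: 0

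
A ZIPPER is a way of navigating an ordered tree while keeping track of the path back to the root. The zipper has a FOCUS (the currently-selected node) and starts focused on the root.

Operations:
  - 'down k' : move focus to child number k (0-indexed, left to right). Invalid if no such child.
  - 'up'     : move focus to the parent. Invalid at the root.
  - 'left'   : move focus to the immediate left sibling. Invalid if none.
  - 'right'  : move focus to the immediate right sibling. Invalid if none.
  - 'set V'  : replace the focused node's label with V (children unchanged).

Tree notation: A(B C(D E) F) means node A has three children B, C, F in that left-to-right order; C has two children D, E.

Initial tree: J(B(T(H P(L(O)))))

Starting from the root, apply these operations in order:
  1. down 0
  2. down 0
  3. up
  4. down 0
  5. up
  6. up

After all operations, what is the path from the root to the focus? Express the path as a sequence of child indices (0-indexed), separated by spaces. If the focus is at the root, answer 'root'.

Answer: root

Derivation:
Step 1 (down 0): focus=B path=0 depth=1 children=['T'] left=[] right=[] parent=J
Step 2 (down 0): focus=T path=0/0 depth=2 children=['H', 'P'] left=[] right=[] parent=B
Step 3 (up): focus=B path=0 depth=1 children=['T'] left=[] right=[] parent=J
Step 4 (down 0): focus=T path=0/0 depth=2 children=['H', 'P'] left=[] right=[] parent=B
Step 5 (up): focus=B path=0 depth=1 children=['T'] left=[] right=[] parent=J
Step 6 (up): focus=J path=root depth=0 children=['B'] (at root)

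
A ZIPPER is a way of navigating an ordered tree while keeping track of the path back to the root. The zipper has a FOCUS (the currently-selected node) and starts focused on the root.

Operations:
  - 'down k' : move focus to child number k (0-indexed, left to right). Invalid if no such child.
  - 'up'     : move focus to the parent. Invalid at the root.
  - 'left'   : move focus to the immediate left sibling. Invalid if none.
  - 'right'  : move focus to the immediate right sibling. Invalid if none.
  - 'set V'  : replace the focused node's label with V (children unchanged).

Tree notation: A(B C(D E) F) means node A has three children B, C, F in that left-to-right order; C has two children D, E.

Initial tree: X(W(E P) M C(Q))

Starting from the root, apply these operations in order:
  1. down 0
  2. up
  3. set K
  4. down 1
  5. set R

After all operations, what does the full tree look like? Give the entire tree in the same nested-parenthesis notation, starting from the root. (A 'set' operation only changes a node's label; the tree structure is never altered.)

Answer: K(W(E P) R C(Q))

Derivation:
Step 1 (down 0): focus=W path=0 depth=1 children=['E', 'P'] left=[] right=['M', 'C'] parent=X
Step 2 (up): focus=X path=root depth=0 children=['W', 'M', 'C'] (at root)
Step 3 (set K): focus=K path=root depth=0 children=['W', 'M', 'C'] (at root)
Step 4 (down 1): focus=M path=1 depth=1 children=[] left=['W'] right=['C'] parent=K
Step 5 (set R): focus=R path=1 depth=1 children=[] left=['W'] right=['C'] parent=K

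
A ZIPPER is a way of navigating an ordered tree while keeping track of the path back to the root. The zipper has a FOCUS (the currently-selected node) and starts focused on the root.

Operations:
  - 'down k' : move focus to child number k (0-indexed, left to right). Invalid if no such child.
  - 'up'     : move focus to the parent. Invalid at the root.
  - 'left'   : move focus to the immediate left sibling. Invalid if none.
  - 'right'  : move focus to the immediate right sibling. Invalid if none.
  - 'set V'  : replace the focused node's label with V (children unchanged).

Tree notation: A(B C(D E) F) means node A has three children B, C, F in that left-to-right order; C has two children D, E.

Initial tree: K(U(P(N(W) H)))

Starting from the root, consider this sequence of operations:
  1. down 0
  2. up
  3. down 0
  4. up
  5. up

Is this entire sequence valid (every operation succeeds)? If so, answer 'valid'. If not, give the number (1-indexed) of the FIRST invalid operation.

Step 1 (down 0): focus=U path=0 depth=1 children=['P'] left=[] right=[] parent=K
Step 2 (up): focus=K path=root depth=0 children=['U'] (at root)
Step 3 (down 0): focus=U path=0 depth=1 children=['P'] left=[] right=[] parent=K
Step 4 (up): focus=K path=root depth=0 children=['U'] (at root)
Step 5 (up): INVALID

Answer: 5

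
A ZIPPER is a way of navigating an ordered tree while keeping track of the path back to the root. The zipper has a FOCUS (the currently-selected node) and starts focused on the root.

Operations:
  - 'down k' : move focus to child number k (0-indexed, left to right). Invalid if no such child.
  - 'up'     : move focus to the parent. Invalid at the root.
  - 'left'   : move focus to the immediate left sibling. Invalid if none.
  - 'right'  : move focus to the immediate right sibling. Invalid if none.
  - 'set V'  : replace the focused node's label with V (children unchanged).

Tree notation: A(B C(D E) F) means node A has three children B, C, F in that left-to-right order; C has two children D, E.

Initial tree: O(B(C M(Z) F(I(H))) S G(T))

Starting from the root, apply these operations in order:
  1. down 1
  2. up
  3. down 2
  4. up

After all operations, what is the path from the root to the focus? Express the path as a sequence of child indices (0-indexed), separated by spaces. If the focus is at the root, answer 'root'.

Step 1 (down 1): focus=S path=1 depth=1 children=[] left=['B'] right=['G'] parent=O
Step 2 (up): focus=O path=root depth=0 children=['B', 'S', 'G'] (at root)
Step 3 (down 2): focus=G path=2 depth=1 children=['T'] left=['B', 'S'] right=[] parent=O
Step 4 (up): focus=O path=root depth=0 children=['B', 'S', 'G'] (at root)

Answer: root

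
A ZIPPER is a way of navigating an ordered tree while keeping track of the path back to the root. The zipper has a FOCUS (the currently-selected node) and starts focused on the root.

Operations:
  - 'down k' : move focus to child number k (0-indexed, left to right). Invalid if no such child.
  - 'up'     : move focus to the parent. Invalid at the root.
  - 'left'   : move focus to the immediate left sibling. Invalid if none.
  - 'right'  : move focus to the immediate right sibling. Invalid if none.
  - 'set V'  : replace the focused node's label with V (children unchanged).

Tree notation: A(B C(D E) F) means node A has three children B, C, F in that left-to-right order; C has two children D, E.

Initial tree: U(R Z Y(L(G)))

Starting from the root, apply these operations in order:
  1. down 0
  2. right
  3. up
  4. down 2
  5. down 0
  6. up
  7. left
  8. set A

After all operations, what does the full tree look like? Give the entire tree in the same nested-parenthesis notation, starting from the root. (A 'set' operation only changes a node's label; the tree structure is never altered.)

Step 1 (down 0): focus=R path=0 depth=1 children=[] left=[] right=['Z', 'Y'] parent=U
Step 2 (right): focus=Z path=1 depth=1 children=[] left=['R'] right=['Y'] parent=U
Step 3 (up): focus=U path=root depth=0 children=['R', 'Z', 'Y'] (at root)
Step 4 (down 2): focus=Y path=2 depth=1 children=['L'] left=['R', 'Z'] right=[] parent=U
Step 5 (down 0): focus=L path=2/0 depth=2 children=['G'] left=[] right=[] parent=Y
Step 6 (up): focus=Y path=2 depth=1 children=['L'] left=['R', 'Z'] right=[] parent=U
Step 7 (left): focus=Z path=1 depth=1 children=[] left=['R'] right=['Y'] parent=U
Step 8 (set A): focus=A path=1 depth=1 children=[] left=['R'] right=['Y'] parent=U

Answer: U(R A Y(L(G)))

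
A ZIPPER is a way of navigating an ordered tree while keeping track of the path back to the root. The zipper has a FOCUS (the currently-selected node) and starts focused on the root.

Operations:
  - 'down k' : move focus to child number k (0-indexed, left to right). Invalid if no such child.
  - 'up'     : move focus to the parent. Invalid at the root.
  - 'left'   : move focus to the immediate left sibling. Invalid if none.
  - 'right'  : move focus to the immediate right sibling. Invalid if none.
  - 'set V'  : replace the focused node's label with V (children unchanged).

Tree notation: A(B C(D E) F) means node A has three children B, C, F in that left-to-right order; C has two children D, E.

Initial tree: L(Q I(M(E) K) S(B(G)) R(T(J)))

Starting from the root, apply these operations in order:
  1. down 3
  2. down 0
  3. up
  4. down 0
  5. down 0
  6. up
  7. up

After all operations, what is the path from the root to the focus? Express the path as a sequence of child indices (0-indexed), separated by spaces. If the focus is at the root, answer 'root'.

Step 1 (down 3): focus=R path=3 depth=1 children=['T'] left=['Q', 'I', 'S'] right=[] parent=L
Step 2 (down 0): focus=T path=3/0 depth=2 children=['J'] left=[] right=[] parent=R
Step 3 (up): focus=R path=3 depth=1 children=['T'] left=['Q', 'I', 'S'] right=[] parent=L
Step 4 (down 0): focus=T path=3/0 depth=2 children=['J'] left=[] right=[] parent=R
Step 5 (down 0): focus=J path=3/0/0 depth=3 children=[] left=[] right=[] parent=T
Step 6 (up): focus=T path=3/0 depth=2 children=['J'] left=[] right=[] parent=R
Step 7 (up): focus=R path=3 depth=1 children=['T'] left=['Q', 'I', 'S'] right=[] parent=L

Answer: 3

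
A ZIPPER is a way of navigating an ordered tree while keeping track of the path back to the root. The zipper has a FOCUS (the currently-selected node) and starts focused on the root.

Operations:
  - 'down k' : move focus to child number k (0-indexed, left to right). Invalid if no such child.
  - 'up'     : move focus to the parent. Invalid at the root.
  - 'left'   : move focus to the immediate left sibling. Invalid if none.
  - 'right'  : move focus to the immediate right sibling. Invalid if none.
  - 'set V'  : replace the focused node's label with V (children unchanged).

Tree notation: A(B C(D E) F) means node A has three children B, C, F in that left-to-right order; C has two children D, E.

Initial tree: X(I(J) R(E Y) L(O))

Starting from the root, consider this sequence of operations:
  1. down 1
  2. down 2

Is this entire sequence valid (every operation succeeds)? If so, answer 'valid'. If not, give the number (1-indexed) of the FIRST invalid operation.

Step 1 (down 1): focus=R path=1 depth=1 children=['E', 'Y'] left=['I'] right=['L'] parent=X
Step 2 (down 2): INVALID

Answer: 2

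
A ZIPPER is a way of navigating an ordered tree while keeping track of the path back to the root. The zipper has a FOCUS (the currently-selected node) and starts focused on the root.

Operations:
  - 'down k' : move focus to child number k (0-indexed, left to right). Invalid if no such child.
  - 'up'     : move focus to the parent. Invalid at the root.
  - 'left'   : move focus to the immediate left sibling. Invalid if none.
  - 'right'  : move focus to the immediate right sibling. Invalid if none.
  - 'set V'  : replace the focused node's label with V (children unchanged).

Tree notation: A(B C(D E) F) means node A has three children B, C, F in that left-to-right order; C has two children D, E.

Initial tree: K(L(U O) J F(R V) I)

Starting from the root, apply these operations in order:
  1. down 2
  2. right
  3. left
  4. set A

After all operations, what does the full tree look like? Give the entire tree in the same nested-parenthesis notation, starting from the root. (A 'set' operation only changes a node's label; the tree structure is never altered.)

Step 1 (down 2): focus=F path=2 depth=1 children=['R', 'V'] left=['L', 'J'] right=['I'] parent=K
Step 2 (right): focus=I path=3 depth=1 children=[] left=['L', 'J', 'F'] right=[] parent=K
Step 3 (left): focus=F path=2 depth=1 children=['R', 'V'] left=['L', 'J'] right=['I'] parent=K
Step 4 (set A): focus=A path=2 depth=1 children=['R', 'V'] left=['L', 'J'] right=['I'] parent=K

Answer: K(L(U O) J A(R V) I)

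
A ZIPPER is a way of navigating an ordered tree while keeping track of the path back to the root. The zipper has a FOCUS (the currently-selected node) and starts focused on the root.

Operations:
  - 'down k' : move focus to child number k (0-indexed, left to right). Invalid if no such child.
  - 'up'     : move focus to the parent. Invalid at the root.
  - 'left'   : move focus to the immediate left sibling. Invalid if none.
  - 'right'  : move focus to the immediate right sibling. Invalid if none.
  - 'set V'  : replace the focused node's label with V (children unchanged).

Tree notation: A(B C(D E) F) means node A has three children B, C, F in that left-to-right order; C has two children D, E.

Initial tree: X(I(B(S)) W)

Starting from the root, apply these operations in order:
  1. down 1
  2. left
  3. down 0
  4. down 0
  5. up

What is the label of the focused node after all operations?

Step 1 (down 1): focus=W path=1 depth=1 children=[] left=['I'] right=[] parent=X
Step 2 (left): focus=I path=0 depth=1 children=['B'] left=[] right=['W'] parent=X
Step 3 (down 0): focus=B path=0/0 depth=2 children=['S'] left=[] right=[] parent=I
Step 4 (down 0): focus=S path=0/0/0 depth=3 children=[] left=[] right=[] parent=B
Step 5 (up): focus=B path=0/0 depth=2 children=['S'] left=[] right=[] parent=I

Answer: B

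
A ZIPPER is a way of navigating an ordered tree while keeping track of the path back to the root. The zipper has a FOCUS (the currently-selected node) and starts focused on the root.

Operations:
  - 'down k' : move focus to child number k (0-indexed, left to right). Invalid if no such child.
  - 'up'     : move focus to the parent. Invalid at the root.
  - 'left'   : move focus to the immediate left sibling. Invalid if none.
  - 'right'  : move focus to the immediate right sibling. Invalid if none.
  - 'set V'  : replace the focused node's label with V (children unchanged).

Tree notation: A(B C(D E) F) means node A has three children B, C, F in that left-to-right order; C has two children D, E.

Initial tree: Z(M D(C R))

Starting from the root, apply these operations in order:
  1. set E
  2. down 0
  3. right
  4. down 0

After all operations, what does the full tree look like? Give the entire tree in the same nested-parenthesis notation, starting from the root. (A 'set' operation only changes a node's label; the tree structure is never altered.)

Step 1 (set E): focus=E path=root depth=0 children=['M', 'D'] (at root)
Step 2 (down 0): focus=M path=0 depth=1 children=[] left=[] right=['D'] parent=E
Step 3 (right): focus=D path=1 depth=1 children=['C', 'R'] left=['M'] right=[] parent=E
Step 4 (down 0): focus=C path=1/0 depth=2 children=[] left=[] right=['R'] parent=D

Answer: E(M D(C R))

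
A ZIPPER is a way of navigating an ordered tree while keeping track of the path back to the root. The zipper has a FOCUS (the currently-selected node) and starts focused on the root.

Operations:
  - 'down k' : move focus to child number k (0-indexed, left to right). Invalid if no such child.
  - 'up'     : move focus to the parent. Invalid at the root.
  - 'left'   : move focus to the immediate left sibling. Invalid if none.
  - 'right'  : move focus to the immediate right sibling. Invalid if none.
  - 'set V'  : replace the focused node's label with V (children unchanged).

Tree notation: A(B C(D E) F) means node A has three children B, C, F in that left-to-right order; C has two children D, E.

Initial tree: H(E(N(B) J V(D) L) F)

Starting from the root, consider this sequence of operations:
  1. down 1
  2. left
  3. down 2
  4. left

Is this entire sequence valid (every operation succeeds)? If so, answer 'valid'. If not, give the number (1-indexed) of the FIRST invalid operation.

Answer: valid

Derivation:
Step 1 (down 1): focus=F path=1 depth=1 children=[] left=['E'] right=[] parent=H
Step 2 (left): focus=E path=0 depth=1 children=['N', 'J', 'V', 'L'] left=[] right=['F'] parent=H
Step 3 (down 2): focus=V path=0/2 depth=2 children=['D'] left=['N', 'J'] right=['L'] parent=E
Step 4 (left): focus=J path=0/1 depth=2 children=[] left=['N'] right=['V', 'L'] parent=E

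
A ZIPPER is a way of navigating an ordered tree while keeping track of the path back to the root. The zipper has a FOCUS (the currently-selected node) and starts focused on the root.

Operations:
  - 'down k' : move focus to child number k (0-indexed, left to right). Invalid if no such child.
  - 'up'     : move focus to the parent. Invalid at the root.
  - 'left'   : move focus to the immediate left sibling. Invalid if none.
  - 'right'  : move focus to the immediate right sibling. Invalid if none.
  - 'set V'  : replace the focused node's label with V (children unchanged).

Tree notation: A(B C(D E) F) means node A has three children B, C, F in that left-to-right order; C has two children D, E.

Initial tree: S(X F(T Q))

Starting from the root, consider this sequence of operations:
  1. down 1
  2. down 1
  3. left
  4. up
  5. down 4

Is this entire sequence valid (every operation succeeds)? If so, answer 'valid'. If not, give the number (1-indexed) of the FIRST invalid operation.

Step 1 (down 1): focus=F path=1 depth=1 children=['T', 'Q'] left=['X'] right=[] parent=S
Step 2 (down 1): focus=Q path=1/1 depth=2 children=[] left=['T'] right=[] parent=F
Step 3 (left): focus=T path=1/0 depth=2 children=[] left=[] right=['Q'] parent=F
Step 4 (up): focus=F path=1 depth=1 children=['T', 'Q'] left=['X'] right=[] parent=S
Step 5 (down 4): INVALID

Answer: 5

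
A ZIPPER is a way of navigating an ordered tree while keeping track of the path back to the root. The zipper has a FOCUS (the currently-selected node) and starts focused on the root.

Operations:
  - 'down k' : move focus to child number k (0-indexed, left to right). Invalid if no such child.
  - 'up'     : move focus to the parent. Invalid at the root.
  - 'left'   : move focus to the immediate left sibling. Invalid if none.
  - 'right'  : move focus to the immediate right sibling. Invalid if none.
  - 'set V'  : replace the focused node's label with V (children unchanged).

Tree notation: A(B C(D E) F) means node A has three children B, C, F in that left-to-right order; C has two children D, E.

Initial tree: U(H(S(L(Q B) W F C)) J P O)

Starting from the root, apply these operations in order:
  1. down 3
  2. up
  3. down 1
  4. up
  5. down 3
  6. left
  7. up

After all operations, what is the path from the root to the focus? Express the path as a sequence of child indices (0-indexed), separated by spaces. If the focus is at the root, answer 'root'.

Step 1 (down 3): focus=O path=3 depth=1 children=[] left=['H', 'J', 'P'] right=[] parent=U
Step 2 (up): focus=U path=root depth=0 children=['H', 'J', 'P', 'O'] (at root)
Step 3 (down 1): focus=J path=1 depth=1 children=[] left=['H'] right=['P', 'O'] parent=U
Step 4 (up): focus=U path=root depth=0 children=['H', 'J', 'P', 'O'] (at root)
Step 5 (down 3): focus=O path=3 depth=1 children=[] left=['H', 'J', 'P'] right=[] parent=U
Step 6 (left): focus=P path=2 depth=1 children=[] left=['H', 'J'] right=['O'] parent=U
Step 7 (up): focus=U path=root depth=0 children=['H', 'J', 'P', 'O'] (at root)

Answer: root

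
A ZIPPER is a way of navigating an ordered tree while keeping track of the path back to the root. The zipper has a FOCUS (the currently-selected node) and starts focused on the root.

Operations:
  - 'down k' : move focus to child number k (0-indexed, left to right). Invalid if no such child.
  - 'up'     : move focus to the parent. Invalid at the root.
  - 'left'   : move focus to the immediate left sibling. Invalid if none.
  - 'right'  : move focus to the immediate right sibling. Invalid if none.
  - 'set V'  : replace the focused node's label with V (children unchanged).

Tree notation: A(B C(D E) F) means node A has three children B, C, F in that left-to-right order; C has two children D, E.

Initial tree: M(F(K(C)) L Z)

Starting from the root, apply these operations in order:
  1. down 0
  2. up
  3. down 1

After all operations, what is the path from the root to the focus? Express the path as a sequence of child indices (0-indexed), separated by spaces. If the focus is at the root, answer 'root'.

Step 1 (down 0): focus=F path=0 depth=1 children=['K'] left=[] right=['L', 'Z'] parent=M
Step 2 (up): focus=M path=root depth=0 children=['F', 'L', 'Z'] (at root)
Step 3 (down 1): focus=L path=1 depth=1 children=[] left=['F'] right=['Z'] parent=M

Answer: 1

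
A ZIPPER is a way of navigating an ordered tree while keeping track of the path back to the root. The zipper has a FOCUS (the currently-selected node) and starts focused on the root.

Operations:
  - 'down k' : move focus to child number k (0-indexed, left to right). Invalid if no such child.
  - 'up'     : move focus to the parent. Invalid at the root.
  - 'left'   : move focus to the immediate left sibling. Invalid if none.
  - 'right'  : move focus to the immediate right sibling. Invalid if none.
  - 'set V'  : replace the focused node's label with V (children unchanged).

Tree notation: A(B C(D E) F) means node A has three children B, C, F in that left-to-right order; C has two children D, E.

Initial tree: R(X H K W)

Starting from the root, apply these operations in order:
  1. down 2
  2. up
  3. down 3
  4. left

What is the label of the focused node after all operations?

Answer: K

Derivation:
Step 1 (down 2): focus=K path=2 depth=1 children=[] left=['X', 'H'] right=['W'] parent=R
Step 2 (up): focus=R path=root depth=0 children=['X', 'H', 'K', 'W'] (at root)
Step 3 (down 3): focus=W path=3 depth=1 children=[] left=['X', 'H', 'K'] right=[] parent=R
Step 4 (left): focus=K path=2 depth=1 children=[] left=['X', 'H'] right=['W'] parent=R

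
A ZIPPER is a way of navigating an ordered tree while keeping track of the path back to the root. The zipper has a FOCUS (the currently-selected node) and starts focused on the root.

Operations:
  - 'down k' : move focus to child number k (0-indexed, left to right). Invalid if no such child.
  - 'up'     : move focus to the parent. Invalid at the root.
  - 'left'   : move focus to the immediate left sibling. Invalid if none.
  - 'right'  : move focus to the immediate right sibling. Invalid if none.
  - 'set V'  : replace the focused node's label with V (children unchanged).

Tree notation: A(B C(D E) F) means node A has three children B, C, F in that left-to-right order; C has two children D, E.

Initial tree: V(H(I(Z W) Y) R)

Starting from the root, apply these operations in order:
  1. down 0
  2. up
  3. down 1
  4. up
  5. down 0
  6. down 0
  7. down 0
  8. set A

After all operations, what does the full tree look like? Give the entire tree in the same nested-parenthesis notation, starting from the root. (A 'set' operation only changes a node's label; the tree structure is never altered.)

Step 1 (down 0): focus=H path=0 depth=1 children=['I', 'Y'] left=[] right=['R'] parent=V
Step 2 (up): focus=V path=root depth=0 children=['H', 'R'] (at root)
Step 3 (down 1): focus=R path=1 depth=1 children=[] left=['H'] right=[] parent=V
Step 4 (up): focus=V path=root depth=0 children=['H', 'R'] (at root)
Step 5 (down 0): focus=H path=0 depth=1 children=['I', 'Y'] left=[] right=['R'] parent=V
Step 6 (down 0): focus=I path=0/0 depth=2 children=['Z', 'W'] left=[] right=['Y'] parent=H
Step 7 (down 0): focus=Z path=0/0/0 depth=3 children=[] left=[] right=['W'] parent=I
Step 8 (set A): focus=A path=0/0/0 depth=3 children=[] left=[] right=['W'] parent=I

Answer: V(H(I(A W) Y) R)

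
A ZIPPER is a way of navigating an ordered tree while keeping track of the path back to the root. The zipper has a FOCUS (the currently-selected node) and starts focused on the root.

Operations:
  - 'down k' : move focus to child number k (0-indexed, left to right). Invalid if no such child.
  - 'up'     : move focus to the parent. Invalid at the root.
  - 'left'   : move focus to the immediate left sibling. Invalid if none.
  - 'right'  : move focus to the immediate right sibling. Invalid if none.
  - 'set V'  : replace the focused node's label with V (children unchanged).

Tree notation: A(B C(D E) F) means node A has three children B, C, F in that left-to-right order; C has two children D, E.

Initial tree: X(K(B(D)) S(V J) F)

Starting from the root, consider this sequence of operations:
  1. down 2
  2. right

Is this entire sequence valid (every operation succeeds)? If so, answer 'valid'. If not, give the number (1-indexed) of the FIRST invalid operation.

Step 1 (down 2): focus=F path=2 depth=1 children=[] left=['K', 'S'] right=[] parent=X
Step 2 (right): INVALID

Answer: 2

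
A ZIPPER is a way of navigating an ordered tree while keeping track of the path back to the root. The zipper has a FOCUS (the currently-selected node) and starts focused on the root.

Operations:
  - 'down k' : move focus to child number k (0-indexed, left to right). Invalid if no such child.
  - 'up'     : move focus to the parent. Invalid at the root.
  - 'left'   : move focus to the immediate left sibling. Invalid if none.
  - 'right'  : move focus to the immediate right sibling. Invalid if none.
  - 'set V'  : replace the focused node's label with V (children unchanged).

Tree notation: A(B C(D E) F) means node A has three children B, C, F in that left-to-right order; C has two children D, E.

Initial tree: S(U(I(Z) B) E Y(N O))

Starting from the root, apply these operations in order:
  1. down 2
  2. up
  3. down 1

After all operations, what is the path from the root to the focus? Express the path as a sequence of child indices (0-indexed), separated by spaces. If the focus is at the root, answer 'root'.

Answer: 1

Derivation:
Step 1 (down 2): focus=Y path=2 depth=1 children=['N', 'O'] left=['U', 'E'] right=[] parent=S
Step 2 (up): focus=S path=root depth=0 children=['U', 'E', 'Y'] (at root)
Step 3 (down 1): focus=E path=1 depth=1 children=[] left=['U'] right=['Y'] parent=S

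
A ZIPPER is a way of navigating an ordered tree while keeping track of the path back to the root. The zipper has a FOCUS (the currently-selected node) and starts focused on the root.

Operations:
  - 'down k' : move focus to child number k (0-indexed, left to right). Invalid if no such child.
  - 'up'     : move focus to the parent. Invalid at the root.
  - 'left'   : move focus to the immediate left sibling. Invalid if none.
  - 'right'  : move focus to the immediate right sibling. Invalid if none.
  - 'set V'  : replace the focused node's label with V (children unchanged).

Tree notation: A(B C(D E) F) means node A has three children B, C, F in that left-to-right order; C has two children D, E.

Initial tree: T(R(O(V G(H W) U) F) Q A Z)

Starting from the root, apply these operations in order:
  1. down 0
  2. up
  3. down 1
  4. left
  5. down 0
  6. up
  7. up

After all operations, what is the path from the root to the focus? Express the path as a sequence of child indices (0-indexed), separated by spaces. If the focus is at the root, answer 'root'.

Step 1 (down 0): focus=R path=0 depth=1 children=['O', 'F'] left=[] right=['Q', 'A', 'Z'] parent=T
Step 2 (up): focus=T path=root depth=0 children=['R', 'Q', 'A', 'Z'] (at root)
Step 3 (down 1): focus=Q path=1 depth=1 children=[] left=['R'] right=['A', 'Z'] parent=T
Step 4 (left): focus=R path=0 depth=1 children=['O', 'F'] left=[] right=['Q', 'A', 'Z'] parent=T
Step 5 (down 0): focus=O path=0/0 depth=2 children=['V', 'G', 'U'] left=[] right=['F'] parent=R
Step 6 (up): focus=R path=0 depth=1 children=['O', 'F'] left=[] right=['Q', 'A', 'Z'] parent=T
Step 7 (up): focus=T path=root depth=0 children=['R', 'Q', 'A', 'Z'] (at root)

Answer: root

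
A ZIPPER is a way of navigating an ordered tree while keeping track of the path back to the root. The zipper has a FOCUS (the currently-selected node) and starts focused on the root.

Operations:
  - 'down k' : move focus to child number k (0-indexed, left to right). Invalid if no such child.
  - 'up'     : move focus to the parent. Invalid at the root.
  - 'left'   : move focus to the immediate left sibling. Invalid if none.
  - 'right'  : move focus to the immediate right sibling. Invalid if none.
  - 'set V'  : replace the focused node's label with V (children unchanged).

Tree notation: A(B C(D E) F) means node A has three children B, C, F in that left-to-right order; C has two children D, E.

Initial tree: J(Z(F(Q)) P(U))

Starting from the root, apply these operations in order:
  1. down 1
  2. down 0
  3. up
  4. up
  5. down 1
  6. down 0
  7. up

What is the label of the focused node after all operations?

Answer: P

Derivation:
Step 1 (down 1): focus=P path=1 depth=1 children=['U'] left=['Z'] right=[] parent=J
Step 2 (down 0): focus=U path=1/0 depth=2 children=[] left=[] right=[] parent=P
Step 3 (up): focus=P path=1 depth=1 children=['U'] left=['Z'] right=[] parent=J
Step 4 (up): focus=J path=root depth=0 children=['Z', 'P'] (at root)
Step 5 (down 1): focus=P path=1 depth=1 children=['U'] left=['Z'] right=[] parent=J
Step 6 (down 0): focus=U path=1/0 depth=2 children=[] left=[] right=[] parent=P
Step 7 (up): focus=P path=1 depth=1 children=['U'] left=['Z'] right=[] parent=J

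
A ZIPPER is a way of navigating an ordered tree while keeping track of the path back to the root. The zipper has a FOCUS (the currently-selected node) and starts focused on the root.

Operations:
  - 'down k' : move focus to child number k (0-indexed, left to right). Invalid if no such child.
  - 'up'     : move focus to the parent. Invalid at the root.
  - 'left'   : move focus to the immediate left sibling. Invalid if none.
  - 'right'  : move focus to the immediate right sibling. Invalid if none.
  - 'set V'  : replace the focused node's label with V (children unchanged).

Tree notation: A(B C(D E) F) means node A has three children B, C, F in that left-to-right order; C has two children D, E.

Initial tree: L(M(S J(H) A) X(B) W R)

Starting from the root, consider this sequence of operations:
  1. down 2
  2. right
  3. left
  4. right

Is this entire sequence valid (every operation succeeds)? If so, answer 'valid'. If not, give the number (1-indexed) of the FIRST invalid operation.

Step 1 (down 2): focus=W path=2 depth=1 children=[] left=['M', 'X'] right=['R'] parent=L
Step 2 (right): focus=R path=3 depth=1 children=[] left=['M', 'X', 'W'] right=[] parent=L
Step 3 (left): focus=W path=2 depth=1 children=[] left=['M', 'X'] right=['R'] parent=L
Step 4 (right): focus=R path=3 depth=1 children=[] left=['M', 'X', 'W'] right=[] parent=L

Answer: valid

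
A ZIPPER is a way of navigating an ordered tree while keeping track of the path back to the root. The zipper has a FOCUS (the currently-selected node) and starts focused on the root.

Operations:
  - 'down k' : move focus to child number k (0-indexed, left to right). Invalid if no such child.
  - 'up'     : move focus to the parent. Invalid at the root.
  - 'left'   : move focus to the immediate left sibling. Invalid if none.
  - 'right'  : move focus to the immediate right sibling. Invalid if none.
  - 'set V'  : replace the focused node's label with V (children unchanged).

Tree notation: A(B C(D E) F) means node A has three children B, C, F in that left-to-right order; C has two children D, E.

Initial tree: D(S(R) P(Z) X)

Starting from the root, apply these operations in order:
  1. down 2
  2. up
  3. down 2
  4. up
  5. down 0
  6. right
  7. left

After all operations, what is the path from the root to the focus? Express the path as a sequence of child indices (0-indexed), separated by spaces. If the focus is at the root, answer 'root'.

Step 1 (down 2): focus=X path=2 depth=1 children=[] left=['S', 'P'] right=[] parent=D
Step 2 (up): focus=D path=root depth=0 children=['S', 'P', 'X'] (at root)
Step 3 (down 2): focus=X path=2 depth=1 children=[] left=['S', 'P'] right=[] parent=D
Step 4 (up): focus=D path=root depth=0 children=['S', 'P', 'X'] (at root)
Step 5 (down 0): focus=S path=0 depth=1 children=['R'] left=[] right=['P', 'X'] parent=D
Step 6 (right): focus=P path=1 depth=1 children=['Z'] left=['S'] right=['X'] parent=D
Step 7 (left): focus=S path=0 depth=1 children=['R'] left=[] right=['P', 'X'] parent=D

Answer: 0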